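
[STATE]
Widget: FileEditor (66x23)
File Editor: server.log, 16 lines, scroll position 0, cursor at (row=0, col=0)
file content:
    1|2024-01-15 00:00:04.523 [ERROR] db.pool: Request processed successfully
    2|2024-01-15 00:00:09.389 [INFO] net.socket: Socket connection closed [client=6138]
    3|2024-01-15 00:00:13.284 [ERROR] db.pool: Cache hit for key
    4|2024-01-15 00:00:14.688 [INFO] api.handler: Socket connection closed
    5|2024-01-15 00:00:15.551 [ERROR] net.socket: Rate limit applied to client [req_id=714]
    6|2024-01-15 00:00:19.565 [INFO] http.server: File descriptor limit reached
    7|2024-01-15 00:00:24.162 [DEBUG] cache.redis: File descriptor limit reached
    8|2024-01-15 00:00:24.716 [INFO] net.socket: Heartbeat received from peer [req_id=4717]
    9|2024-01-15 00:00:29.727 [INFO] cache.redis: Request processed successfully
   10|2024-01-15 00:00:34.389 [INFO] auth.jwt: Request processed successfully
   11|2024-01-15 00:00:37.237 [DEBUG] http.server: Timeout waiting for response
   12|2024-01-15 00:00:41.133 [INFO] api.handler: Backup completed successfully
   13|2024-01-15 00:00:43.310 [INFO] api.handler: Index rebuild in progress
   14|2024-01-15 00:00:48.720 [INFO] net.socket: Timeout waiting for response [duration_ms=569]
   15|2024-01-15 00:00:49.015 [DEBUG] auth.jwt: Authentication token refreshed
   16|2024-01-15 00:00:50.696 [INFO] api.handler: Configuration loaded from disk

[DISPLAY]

█024-01-15 00:00:04.523 [ERROR] db.pool: Request processed succes▲
2024-01-15 00:00:09.389 [INFO] net.socket: Socket connection clos█
2024-01-15 00:00:13.284 [ERROR] db.pool: Cache hit for key       ░
2024-01-15 00:00:14.688 [INFO] api.handler: Socket connection clo░
2024-01-15 00:00:15.551 [ERROR] net.socket: Rate limit applied to░
2024-01-15 00:00:19.565 [INFO] http.server: File descriptor limit░
2024-01-15 00:00:24.162 [DEBUG] cache.redis: File descriptor limi░
2024-01-15 00:00:24.716 [INFO] net.socket: Heartbeat received fro░
2024-01-15 00:00:29.727 [INFO] cache.redis: Request processed suc░
2024-01-15 00:00:34.389 [INFO] auth.jwt: Request processed succes░
2024-01-15 00:00:37.237 [DEBUG] http.server: Timeout waiting for ░
2024-01-15 00:00:41.133 [INFO] api.handler: Backup completed succ░
2024-01-15 00:00:43.310 [INFO] api.handler: Index rebuild in prog░
2024-01-15 00:00:48.720 [INFO] net.socket: Timeout waiting for re░
2024-01-15 00:00:49.015 [DEBUG] auth.jwt: Authentication token re░
2024-01-15 00:00:50.696 [INFO] api.handler: Configuration loaded ░
                                                                 ░
                                                                 ░
                                                                 ░
                                                                 ░
                                                                 ░
                                                                 ░
                                                                 ▼


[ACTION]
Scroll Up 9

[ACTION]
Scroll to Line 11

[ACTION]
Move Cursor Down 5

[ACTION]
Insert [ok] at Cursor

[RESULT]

2024-01-15 00:00:04.523 [ERROR] db.pool: Request processed succes▲
2024-01-15 00:00:09.389 [INFO] net.socket: Socket connection clos█
2024-01-15 00:00:13.284 [ERROR] db.pool: Cache hit for key       ░
2024-01-15 00:00:14.688 [INFO] api.handler: Socket connection clo░
2024-01-15 00:00:15.551 [ERROR] net.socket: Rate limit applied to░
ok█024-01-15 00:00:19.565 [INFO] http.server: File descriptor lim░
2024-01-15 00:00:24.162 [DEBUG] cache.redis: File descriptor limi░
2024-01-15 00:00:24.716 [INFO] net.socket: Heartbeat received fro░
2024-01-15 00:00:29.727 [INFO] cache.redis: Request processed suc░
2024-01-15 00:00:34.389 [INFO] auth.jwt: Request processed succes░
2024-01-15 00:00:37.237 [DEBUG] http.server: Timeout waiting for ░
2024-01-15 00:00:41.133 [INFO] api.handler: Backup completed succ░
2024-01-15 00:00:43.310 [INFO] api.handler: Index rebuild in prog░
2024-01-15 00:00:48.720 [INFO] net.socket: Timeout waiting for re░
2024-01-15 00:00:49.015 [DEBUG] auth.jwt: Authentication token re░
2024-01-15 00:00:50.696 [INFO] api.handler: Configuration loaded ░
                                                                 ░
                                                                 ░
                                                                 ░
                                                                 ░
                                                                 ░
                                                                 ░
                                                                 ▼


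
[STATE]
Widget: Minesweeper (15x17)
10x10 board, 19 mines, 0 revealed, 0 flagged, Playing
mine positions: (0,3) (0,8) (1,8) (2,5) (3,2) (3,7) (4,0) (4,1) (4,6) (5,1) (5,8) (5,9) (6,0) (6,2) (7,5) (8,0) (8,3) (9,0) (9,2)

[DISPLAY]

■■■■■■■■■■     
■■■■■■■■■■     
■■■■■■■■■■     
■■■■■■■■■■     
■■■■■■■■■■     
■■■■■■■■■■     
■■■■■■■■■■     
■■■■■■■■■■     
■■■■■■■■■■     
■■■■■■■■■■     
               
               
               
               
               
               
               


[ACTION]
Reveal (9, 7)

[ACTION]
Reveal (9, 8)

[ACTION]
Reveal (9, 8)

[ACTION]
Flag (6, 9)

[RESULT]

■■■■■■■■■■     
■■■■■■■■■■     
■■■■■■■■■■     
■■■■■■■■■■     
■■■■■■■■■■     
■■■■■■■■■■     
■■■■■■1122     
■■■■■■1        
■■■■211        
■■■■1          
               
               
               
               
               
               
               


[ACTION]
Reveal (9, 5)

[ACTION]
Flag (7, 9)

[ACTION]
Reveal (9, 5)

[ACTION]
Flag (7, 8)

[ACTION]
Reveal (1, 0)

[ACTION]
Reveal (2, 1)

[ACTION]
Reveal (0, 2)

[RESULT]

  1■■■■■■■     
  1■■■■■■■     
 11■■■■■■■     
23■■■■■■■■     
■■■■■■■■■■     
■■■■■■■■■■     
■■■■■■1122     
■■■■■■1        
■■■■211        
■■■■1          
               
               
               
               
               
               
               


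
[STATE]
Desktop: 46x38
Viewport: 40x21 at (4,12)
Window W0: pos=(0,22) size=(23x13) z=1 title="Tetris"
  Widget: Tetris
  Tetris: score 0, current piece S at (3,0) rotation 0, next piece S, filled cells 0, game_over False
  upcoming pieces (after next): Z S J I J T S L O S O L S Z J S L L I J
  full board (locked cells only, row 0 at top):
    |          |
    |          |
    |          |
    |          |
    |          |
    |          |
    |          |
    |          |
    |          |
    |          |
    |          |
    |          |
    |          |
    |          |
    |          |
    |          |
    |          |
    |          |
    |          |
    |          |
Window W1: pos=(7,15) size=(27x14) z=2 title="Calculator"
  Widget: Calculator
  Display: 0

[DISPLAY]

                                        
                                        
                                        
   ┏━━━━━━━━━━━━━━━━━━━━━━━━━┓          
   ┃ Calculator              ┃          
   ┠─────────────────────────┨          
   ┃                        0┃          
   ┃┌───┬───┬───┬───┐        ┃          
   ┃│ 7 │ 8 │ 9 │ ÷ │        ┃          
   ┃├───┼───┼───┼───┤        ┃          
━━━┃│ 4 │ 5 │ 6 │ × │        ┃          
tri┃├───┼───┼───┼───┤        ┃          
───┃│ 1 │ 2 │ 3 │ - │        ┃          
   ┃├───┼───┼───┼───┤        ┃          
   ┃│ 0 │ . │ = │ + │        ┃          
   ┃└───┴───┴───┴───┘        ┃          
   ┗━━━━━━━━━━━━━━━━━━━━━━━━━┛          
       │          ┃                     
       │          ┃                     
       │Score:    ┃                     
       │0         ┃                     


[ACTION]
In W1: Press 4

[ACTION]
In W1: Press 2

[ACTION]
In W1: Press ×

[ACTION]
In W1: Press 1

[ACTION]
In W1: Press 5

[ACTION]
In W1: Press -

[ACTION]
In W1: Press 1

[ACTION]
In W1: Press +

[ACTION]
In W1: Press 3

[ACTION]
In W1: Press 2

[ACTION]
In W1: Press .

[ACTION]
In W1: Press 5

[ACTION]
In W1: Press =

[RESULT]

                                        
                                        
                                        
   ┏━━━━━━━━━━━━━━━━━━━━━━━━━┓          
   ┃ Calculator              ┃          
   ┠─────────────────────────┨          
   ┃                    661.5┃          
   ┃┌───┬───┬───┬───┐        ┃          
   ┃│ 7 │ 8 │ 9 │ ÷ │        ┃          
   ┃├───┼───┼───┼───┤        ┃          
━━━┃│ 4 │ 5 │ 6 │ × │        ┃          
tri┃├───┼───┼───┼───┤        ┃          
───┃│ 1 │ 2 │ 3 │ - │        ┃          
   ┃├───┼───┼───┼───┤        ┃          
   ┃│ 0 │ . │ = │ + │        ┃          
   ┃└───┴───┴───┴───┘        ┃          
   ┗━━━━━━━━━━━━━━━━━━━━━━━━━┛          
       │          ┃                     
       │          ┃                     
       │Score:    ┃                     
       │0         ┃                     


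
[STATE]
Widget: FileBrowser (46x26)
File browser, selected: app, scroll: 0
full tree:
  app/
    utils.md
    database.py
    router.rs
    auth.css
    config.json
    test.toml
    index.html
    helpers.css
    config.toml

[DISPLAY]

> [-] app/                                    
    utils.md                                  
    database.py                               
    router.rs                                 
    auth.css                                  
    config.json                               
    test.toml                                 
    index.html                                
    helpers.css                               
    config.toml                               
                                              
                                              
                                              
                                              
                                              
                                              
                                              
                                              
                                              
                                              
                                              
                                              
                                              
                                              
                                              
                                              


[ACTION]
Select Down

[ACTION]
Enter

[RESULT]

  [-] app/                                    
  > utils.md                                  
    database.py                               
    router.rs                                 
    auth.css                                  
    config.json                               
    test.toml                                 
    index.html                                
    helpers.css                               
    config.toml                               
                                              
                                              
                                              
                                              
                                              
                                              
                                              
                                              
                                              
                                              
                                              
                                              
                                              
                                              
                                              
                                              


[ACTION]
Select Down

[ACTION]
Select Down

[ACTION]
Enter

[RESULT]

  [-] app/                                    
    utils.md                                  
    database.py                               
  > router.rs                                 
    auth.css                                  
    config.json                               
    test.toml                                 
    index.html                                
    helpers.css                               
    config.toml                               
                                              
                                              
                                              
                                              
                                              
                                              
                                              
                                              
                                              
                                              
                                              
                                              
                                              
                                              
                                              
                                              


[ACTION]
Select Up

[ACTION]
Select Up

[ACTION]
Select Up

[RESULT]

> [-] app/                                    
    utils.md                                  
    database.py                               
    router.rs                                 
    auth.css                                  
    config.json                               
    test.toml                                 
    index.html                                
    helpers.css                               
    config.toml                               
                                              
                                              
                                              
                                              
                                              
                                              
                                              
                                              
                                              
                                              
                                              
                                              
                                              
                                              
                                              
                                              


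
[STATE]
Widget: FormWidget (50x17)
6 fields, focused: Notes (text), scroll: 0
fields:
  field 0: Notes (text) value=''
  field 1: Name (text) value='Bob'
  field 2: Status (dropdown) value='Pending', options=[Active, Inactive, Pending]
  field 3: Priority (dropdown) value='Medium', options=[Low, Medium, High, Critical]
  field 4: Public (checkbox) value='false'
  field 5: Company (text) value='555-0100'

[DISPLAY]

> Notes:      [                                  ]
  Name:       [Bob                               ]
  Status:     [Pending                          ▼]
  Priority:   [Medium                           ▼]
  Public:     [ ]                                 
  Company:    [555-0100                          ]
                                                  
                                                  
                                                  
                                                  
                                                  
                                                  
                                                  
                                                  
                                                  
                                                  
                                                  


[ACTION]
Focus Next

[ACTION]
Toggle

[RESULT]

  Notes:      [                                  ]
> Name:       [Bob                               ]
  Status:     [Pending                          ▼]
  Priority:   [Medium                           ▼]
  Public:     [ ]                                 
  Company:    [555-0100                          ]
                                                  
                                                  
                                                  
                                                  
                                                  
                                                  
                                                  
                                                  
                                                  
                                                  
                                                  


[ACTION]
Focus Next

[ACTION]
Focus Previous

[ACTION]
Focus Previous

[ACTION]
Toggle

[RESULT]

> Notes:      [                                  ]
  Name:       [Bob                               ]
  Status:     [Pending                          ▼]
  Priority:   [Medium                           ▼]
  Public:     [ ]                                 
  Company:    [555-0100                          ]
                                                  
                                                  
                                                  
                                                  
                                                  
                                                  
                                                  
                                                  
                                                  
                                                  
                                                  


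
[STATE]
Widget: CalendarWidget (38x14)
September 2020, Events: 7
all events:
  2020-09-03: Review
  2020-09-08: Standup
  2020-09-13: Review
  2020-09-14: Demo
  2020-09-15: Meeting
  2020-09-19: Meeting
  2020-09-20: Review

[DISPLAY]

            September 2020            
Mo Tu We Th Fr Sa Su                  
    1  2  3*  4  5  6                 
 7  8*  9 10 11 12 13*                
14* 15* 16 17 18 19* 20*              
21 22 23 24 25 26 27                  
28 29 30                              
                                      
                                      
                                      
                                      
                                      
                                      
                                      


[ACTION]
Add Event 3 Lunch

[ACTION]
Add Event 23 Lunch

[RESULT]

            September 2020            
Mo Tu We Th Fr Sa Su                  
    1  2  3*  4  5  6                 
 7  8*  9 10 11 12 13*                
14* 15* 16 17 18 19* 20*              
21 22 23* 24 25 26 27                 
28 29 30                              
                                      
                                      
                                      
                                      
                                      
                                      
                                      


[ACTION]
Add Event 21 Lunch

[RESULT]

            September 2020            
Mo Tu We Th Fr Sa Su                  
    1  2  3*  4  5  6                 
 7  8*  9 10 11 12 13*                
14* 15* 16 17 18 19* 20*              
21* 22 23* 24 25 26 27                
28 29 30                              
                                      
                                      
                                      
                                      
                                      
                                      
                                      


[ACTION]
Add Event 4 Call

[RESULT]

            September 2020            
Mo Tu We Th Fr Sa Su                  
    1  2  3*  4*  5  6                
 7  8*  9 10 11 12 13*                
14* 15* 16 17 18 19* 20*              
21* 22 23* 24 25 26 27                
28 29 30                              
                                      
                                      
                                      
                                      
                                      
                                      
                                      


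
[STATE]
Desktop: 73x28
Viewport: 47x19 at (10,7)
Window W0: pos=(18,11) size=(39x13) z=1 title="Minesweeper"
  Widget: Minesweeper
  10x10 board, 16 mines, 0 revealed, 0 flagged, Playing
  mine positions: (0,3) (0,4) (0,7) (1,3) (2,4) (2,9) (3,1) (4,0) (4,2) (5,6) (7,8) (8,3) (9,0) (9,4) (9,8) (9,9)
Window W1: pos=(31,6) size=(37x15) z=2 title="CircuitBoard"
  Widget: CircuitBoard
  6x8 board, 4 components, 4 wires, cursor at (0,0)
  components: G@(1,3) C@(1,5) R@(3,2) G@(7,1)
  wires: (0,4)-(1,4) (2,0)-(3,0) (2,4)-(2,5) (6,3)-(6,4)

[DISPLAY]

                     ┃ CircuitBoard            
                     ┠─────────────────────────
                     ┃   0 1 2 3 4 5           
                     ┃0  [.]              ·    
        ┏━━━━━━━━━━━━┃                    │    
        ┃ Minesweeper┃1               G   ·   C
        ┠────────────┃                         
        ┃■■■■■■■■■■  ┃2   ·               · ─ ·
        ┃■■■■■■■■■■  ┃    │                    
        ┃■■■■■■■■■■  ┃3   ·       R            
        ┃■■■■■■■■■■  ┃                         
        ┃■■■■■■■■■■  ┃4                        
        ┃■■■■■■■■■■  ┃                         
        ┃■■■■■■■■■■  ┗━━━━━━━━━━━━━━━━━━━━━━━━━
        ┃■■■■■■■■■■                           ┃
        ┃■■■■■■■■■■                           ┃
        ┗━━━━━━━━━━━━━━━━━━━━━━━━━━━━━━━━━━━━━┛
                                               
                                               


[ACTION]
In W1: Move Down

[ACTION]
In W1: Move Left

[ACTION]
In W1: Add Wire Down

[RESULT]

                     ┃ CircuitBoard            
                     ┠─────────────────────────
                     ┃   0 1 2 3 4 5           
                     ┃0                   ·    
        ┏━━━━━━━━━━━━┃                    │    
        ┃ Minesweeper┃1  [.]          G   ·   C
        ┠────────────┃    │                    
        ┃■■■■■■■■■■  ┃2   ·               · ─ ·
        ┃■■■■■■■■■■  ┃    │                    
        ┃■■■■■■■■■■  ┃3   ·       R            
        ┃■■■■■■■■■■  ┃                         
        ┃■■■■■■■■■■  ┃4                        
        ┃■■■■■■■■■■  ┃                         
        ┃■■■■■■■■■■  ┗━━━━━━━━━━━━━━━━━━━━━━━━━
        ┃■■■■■■■■■■                           ┃
        ┃■■■■■■■■■■                           ┃
        ┗━━━━━━━━━━━━━━━━━━━━━━━━━━━━━━━━━━━━━┛
                                               
                                               


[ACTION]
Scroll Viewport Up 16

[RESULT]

                                               
                                               
                                               
                                               
                                               
                                               
                     ┏━━━━━━━━━━━━━━━━━━━━━━━━━
                     ┃ CircuitBoard            
                     ┠─────────────────────────
                     ┃   0 1 2 3 4 5           
                     ┃0                   ·    
        ┏━━━━━━━━━━━━┃                    │    
        ┃ Minesweeper┃1  [.]          G   ·   C
        ┠────────────┃    │                    
        ┃■■■■■■■■■■  ┃2   ·               · ─ ·
        ┃■■■■■■■■■■  ┃    │                    
        ┃■■■■■■■■■■  ┃3   ·       R            
        ┃■■■■■■■■■■  ┃                         
        ┃■■■■■■■■■■  ┃4                        


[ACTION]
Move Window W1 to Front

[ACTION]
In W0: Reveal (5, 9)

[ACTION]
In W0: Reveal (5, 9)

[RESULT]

                                               
                                               
                                               
                                               
                                               
                                               
                     ┏━━━━━━━━━━━━━━━━━━━━━━━━━
                     ┃ CircuitBoard            
                     ┠─────────────────────────
                     ┃   0 1 2 3 4 5           
                     ┃0                   ·    
        ┏━━━━━━━━━━━━┃                    │    
        ┃ Minesweeper┃1  [.]          G   ·   C
        ┠────────────┃    │                    
        ┃■■■■■■■■■■  ┃2   ·               · ─ ·
        ┃■■■■■2112■  ┃    │                    
        ┃■■■■■1  1■  ┃3   ·       R            
        ┃■■■■■1  11  ┃                         
        ┃■■■■■111    ┃4                        


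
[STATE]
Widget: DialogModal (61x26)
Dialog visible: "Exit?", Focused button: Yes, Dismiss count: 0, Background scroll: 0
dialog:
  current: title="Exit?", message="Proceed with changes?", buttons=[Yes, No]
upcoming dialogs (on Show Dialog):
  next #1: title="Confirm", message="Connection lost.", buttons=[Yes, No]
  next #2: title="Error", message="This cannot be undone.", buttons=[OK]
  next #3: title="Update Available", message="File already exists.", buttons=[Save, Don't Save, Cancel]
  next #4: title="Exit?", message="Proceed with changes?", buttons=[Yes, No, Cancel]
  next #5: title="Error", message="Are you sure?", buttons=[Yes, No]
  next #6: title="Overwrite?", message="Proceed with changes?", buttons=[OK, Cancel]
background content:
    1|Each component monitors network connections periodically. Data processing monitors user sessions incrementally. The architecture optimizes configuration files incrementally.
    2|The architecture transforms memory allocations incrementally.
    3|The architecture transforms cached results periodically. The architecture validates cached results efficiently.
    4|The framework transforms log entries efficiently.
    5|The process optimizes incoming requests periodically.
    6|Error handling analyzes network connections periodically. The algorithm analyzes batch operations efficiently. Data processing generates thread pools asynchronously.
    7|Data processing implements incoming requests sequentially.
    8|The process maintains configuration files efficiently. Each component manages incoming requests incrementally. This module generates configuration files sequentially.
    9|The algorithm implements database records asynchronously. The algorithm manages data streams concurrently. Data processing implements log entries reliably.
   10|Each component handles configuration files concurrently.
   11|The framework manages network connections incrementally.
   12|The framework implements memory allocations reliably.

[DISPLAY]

Each component monitors network connections periodically. Dat
The architecture transforms memory allocations incrementally.
The architecture transforms cached results periodically. The 
The framework transforms log entries efficiently.            
The process optimizes incoming requests periodically.        
Error handling analyzes network connections periodically. The
Data processing implements incoming requests sequentially.   
The process maintains configuration files efficiently. Each c
The algorithm implements database records asynchronously. The
Each component handles configuration files concurrently.     
The framework mana┌───────────────────────┐ncrementally.     
The framework impl│         Exit?         │ reliably.        
                  │ Proceed with changes? │                  
                  │       [Yes]  No       │                  
                  └───────────────────────┘                  
                                                             
                                                             
                                                             
                                                             
                                                             
                                                             
                                                             
                                                             
                                                             
                                                             
                                                             


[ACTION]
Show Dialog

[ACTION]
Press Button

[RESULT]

Each component monitors network connections periodically. Dat
The architecture transforms memory allocations incrementally.
The architecture transforms cached results periodically. The 
The framework transforms log entries efficiently.            
The process optimizes incoming requests periodically.        
Error handling analyzes network connections periodically. The
Data processing implements incoming requests sequentially.   
The process maintains configuration files efficiently. Each c
The algorithm implements database records asynchronously. The
Each component handles configuration files concurrently.     
The framework manages network connections incrementally.     
The framework implements memory allocations reliably.        
                                                             
                                                             
                                                             
                                                             
                                                             
                                                             
                                                             
                                                             
                                                             
                                                             
                                                             
                                                             
                                                             
                                                             


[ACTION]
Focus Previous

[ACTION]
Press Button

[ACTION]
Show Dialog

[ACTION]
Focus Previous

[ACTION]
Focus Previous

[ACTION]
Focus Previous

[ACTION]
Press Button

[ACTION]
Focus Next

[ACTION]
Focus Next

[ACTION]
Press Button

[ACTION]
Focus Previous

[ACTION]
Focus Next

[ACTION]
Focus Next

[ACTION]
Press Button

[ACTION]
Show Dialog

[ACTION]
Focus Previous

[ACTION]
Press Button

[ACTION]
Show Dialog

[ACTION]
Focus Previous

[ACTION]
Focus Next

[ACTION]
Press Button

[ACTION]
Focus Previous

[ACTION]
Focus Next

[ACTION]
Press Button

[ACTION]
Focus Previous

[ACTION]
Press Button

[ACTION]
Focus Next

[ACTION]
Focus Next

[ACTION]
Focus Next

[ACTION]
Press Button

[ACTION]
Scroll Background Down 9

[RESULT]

Each component handles configuration files concurrently.     
The framework manages network connections incrementally.     
The framework implements memory allocations reliably.        
                                                             
                                                             
                                                             
                                                             
                                                             
                                                             
                                                             
                                                             
                                                             
                                                             
                                                             
                                                             
                                                             
                                                             
                                                             
                                                             
                                                             
                                                             
                                                             
                                                             
                                                             
                                                             
                                                             


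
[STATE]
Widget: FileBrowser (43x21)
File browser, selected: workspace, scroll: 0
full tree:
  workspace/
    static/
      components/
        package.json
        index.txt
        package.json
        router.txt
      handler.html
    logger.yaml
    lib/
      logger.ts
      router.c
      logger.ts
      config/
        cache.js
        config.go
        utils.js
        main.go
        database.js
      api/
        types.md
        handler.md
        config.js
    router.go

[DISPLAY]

> [-] workspace/                           
    [+] static/                            
    logger.yaml                            
    [+] lib/                               
    router.go                              
                                           
                                           
                                           
                                           
                                           
                                           
                                           
                                           
                                           
                                           
                                           
                                           
                                           
                                           
                                           
                                           


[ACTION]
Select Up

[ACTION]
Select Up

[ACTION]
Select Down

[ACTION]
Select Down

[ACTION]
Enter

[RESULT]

  [-] workspace/                           
    [+] static/                            
  > logger.yaml                            
    [+] lib/                               
    router.go                              
                                           
                                           
                                           
                                           
                                           
                                           
                                           
                                           
                                           
                                           
                                           
                                           
                                           
                                           
                                           
                                           


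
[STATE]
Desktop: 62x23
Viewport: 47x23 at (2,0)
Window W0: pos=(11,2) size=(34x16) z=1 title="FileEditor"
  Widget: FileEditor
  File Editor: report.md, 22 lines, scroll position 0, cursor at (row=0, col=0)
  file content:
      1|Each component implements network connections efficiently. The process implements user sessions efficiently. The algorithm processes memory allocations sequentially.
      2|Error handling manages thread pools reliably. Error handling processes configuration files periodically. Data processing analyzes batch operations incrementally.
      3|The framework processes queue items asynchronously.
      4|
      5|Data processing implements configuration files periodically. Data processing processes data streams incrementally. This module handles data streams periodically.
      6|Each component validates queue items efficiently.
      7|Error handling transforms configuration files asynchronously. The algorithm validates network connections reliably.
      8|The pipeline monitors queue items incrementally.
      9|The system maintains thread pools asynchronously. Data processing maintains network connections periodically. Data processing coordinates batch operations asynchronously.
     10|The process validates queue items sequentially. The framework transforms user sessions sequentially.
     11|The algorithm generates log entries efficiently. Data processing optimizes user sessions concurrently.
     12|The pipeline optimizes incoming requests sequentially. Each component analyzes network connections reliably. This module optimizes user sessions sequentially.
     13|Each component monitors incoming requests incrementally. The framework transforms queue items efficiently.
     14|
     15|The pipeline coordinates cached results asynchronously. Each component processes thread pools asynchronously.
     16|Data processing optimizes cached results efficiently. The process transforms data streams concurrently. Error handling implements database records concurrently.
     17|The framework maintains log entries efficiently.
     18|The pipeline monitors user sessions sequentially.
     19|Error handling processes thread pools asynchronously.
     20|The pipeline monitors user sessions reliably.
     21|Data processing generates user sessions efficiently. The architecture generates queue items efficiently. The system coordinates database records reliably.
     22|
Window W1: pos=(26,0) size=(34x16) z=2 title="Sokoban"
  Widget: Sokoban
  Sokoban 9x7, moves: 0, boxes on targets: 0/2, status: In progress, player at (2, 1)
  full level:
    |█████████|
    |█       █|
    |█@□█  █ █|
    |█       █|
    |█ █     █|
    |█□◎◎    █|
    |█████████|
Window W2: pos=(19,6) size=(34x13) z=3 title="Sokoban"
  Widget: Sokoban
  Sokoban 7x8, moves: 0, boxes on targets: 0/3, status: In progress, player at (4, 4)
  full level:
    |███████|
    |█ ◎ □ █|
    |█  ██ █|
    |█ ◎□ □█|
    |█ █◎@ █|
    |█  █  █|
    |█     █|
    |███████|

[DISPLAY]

                        ┏━━━━━━━━━━━━━━━━━━━━━━
                        ┃ Sokoban              
         ┏━━━━━━━━━━━━━━┠──────────────────────
         ┃ FileEditor   ┃█████████             
         ┠──────────────┃█       █             
         ┃█ach component┃█@□█  █ █             
         ┃Error h┏━━━━━━━━━━━━━━━━━━━━━━━━━━━━━
         ┃The fra┃ Sokoban                     
         ┃       ┠─────────────────────────────
         ┃Data pr┃███████                      
         ┃Each co┃█ ◎ □ █                      
         ┃Error h┃█  ██ █                      
         ┃The pip┃█ ◎□ □█                      
         ┃The sys┃█ █◎@ █                      
         ┃The pro┃█  █  █                      
         ┃The alg┃█     █                      
         ┃The pip┃███████                      
         ┗━━━━━━━┃Moves: 0  0/3                
                 ┗━━━━━━━━━━━━━━━━━━━━━━━━━━━━━
                                               
                                               
                                               
                                               


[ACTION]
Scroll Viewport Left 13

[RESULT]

                          ┏━━━━━━━━━━━━━━━━━━━━
                          ┃ Sokoban            
           ┏━━━━━━━━━━━━━━┠────────────────────
           ┃ FileEditor   ┃█████████           
           ┠──────────────┃█       █           
           ┃█ach component┃█@□█  █ █           
           ┃Error h┏━━━━━━━━━━━━━━━━━━━━━━━━━━━
           ┃The fra┃ Sokoban                   
           ┃       ┠───────────────────────────
           ┃Data pr┃███████                    
           ┃Each co┃█ ◎ □ █                    
           ┃Error h┃█  ██ █                    
           ┃The pip┃█ ◎□ □█                    
           ┃The sys┃█ █◎@ █                    
           ┃The pro┃█  █  █                    
           ┃The alg┃█     █                    
           ┃The pip┃███████                    
           ┗━━━━━━━┃Moves: 0  0/3              
                   ┗━━━━━━━━━━━━━━━━━━━━━━━━━━━
                                               
                                               
                                               
                                               


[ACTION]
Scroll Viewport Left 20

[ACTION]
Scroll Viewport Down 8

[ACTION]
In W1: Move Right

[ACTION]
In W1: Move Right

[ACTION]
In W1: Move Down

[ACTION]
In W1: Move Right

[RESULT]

                          ┏━━━━━━━━━━━━━━━━━━━━
                          ┃ Sokoban            
           ┏━━━━━━━━━━━━━━┠────────────────────
           ┃ FileEditor   ┃█████████           
           ┠──────────────┃█       █           
           ┃█ach component┃█ □█  █ █           
           ┃Error h┏━━━━━━━━━━━━━━━━━━━━━━━━━━━
           ┃The fra┃ Sokoban                   
           ┃       ┠───────────────────────────
           ┃Data pr┃███████                    
           ┃Each co┃█ ◎ □ █                    
           ┃Error h┃█  ██ █                    
           ┃The pip┃█ ◎□ □█                    
           ┃The sys┃█ █◎@ █                    
           ┃The pro┃█  █  █                    
           ┃The alg┃█     █                    
           ┃The pip┃███████                    
           ┗━━━━━━━┃Moves: 0  0/3              
                   ┗━━━━━━━━━━━━━━━━━━━━━━━━━━━
                                               
                                               
                                               
                                               
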